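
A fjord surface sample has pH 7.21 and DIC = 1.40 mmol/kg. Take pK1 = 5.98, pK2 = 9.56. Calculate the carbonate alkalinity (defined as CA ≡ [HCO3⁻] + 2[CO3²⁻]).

CA = [HCO3⁻] + 2[CO3²⁻] = (α₁ + 2α₂)·DIC
At pH 7.21: [H⁺]/K1 = 10^-1.23 = 0.058884, K2/[H⁺] = 10^-2.35 = 0.0044668
α₁ = 1/(1 + 0.058884 + 0.0044668) = 1/1.0634 = 0.9404; α₂ = α₁·K2/[H⁺] = 0.004201
α₁ + 2α₂ = 0.9488
CA = 0.9488 × 1.40 = 1.33 mmol/kg

CA = 1.33 mmol/kg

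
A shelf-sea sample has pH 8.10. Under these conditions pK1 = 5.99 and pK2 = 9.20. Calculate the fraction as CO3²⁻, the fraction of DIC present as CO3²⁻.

α₂ = 0.0731

α₂ = 1 / (1 + [H⁺]/K2 + [H⁺]²/(K1K2)) = 1 / (1 + 10^+1.10 + 10^-1.01)
   = 1 / (1 + 12.589 + 0.097724) = 1/13.687 = 0.07306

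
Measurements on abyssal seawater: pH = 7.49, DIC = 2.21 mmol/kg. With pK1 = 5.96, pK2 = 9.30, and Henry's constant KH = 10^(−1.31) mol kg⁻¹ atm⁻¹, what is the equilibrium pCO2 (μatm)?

pCO2 = 1270 μatm

α₀ = 1 / (1 + K1/[H⁺] + K1K2/[H⁺]²) = 1 / (1 + 10^+1.53 + 10^-0.28)
   = 1 / (1 + 33.884 + 0.52481) = 1/35.409 = 0.02824
[CO2*] = α₀ × DIC = 0.02824 × 2.21 = 0.06241 mmol/kg
pCO2 = [CO2*]/KH = 6.241×10^-5 / 4.898×10^-2 = 1270 μatm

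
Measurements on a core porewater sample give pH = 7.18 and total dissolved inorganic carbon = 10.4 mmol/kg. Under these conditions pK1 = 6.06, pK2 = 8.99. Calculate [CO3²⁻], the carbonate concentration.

[CO3²⁻] = 0.148 mmol/kg

α₂ = 1 / (1 + [H⁺]/K2 + [H⁺]²/(K1K2)) = 1 / (1 + 10^+1.81 + 10^+0.69)
   = 1 / (1 + 64.565 + 4.8978) = 1/70.463 = 0.01419
[CO3²⁻] = α₂ × DIC = 0.01419 × 10.4 = 0.148 mmol/kg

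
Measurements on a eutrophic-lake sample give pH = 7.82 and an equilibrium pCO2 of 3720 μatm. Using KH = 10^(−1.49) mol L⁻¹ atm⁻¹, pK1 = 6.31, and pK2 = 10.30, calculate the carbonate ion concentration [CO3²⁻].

[CO2*] = KH · pCO2 = 10^(−1.49) × 3720×10^-6 = 1.204×10^-4 mol/L
α₀ = 1/(1 + K1/[H⁺] + K1K2/[H⁺]²) = 1/(1 + 10^+1.51 + 10^-0.97) = 0.02988
DIC = [CO2*]/α₀ = 1.204×10^-4 / 0.02988 = 4.029 mmol/L
[CO3²⁻] = α₂·DIC; α₂ = 0.003202, so [CO3²⁻] = 0.003202 × 4.029 = 0.0129 mmol/L = 12.9 μmol/L

[CO3²⁻] = 12.9 μmol/L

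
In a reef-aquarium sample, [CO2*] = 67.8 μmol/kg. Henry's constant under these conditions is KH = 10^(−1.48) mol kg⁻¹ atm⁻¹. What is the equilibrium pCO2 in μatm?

pCO2 = 2050 μatm

KH = 10^(−1.48) = 3.311×10^-2 mol kg⁻¹ atm⁻¹
pCO2 = [CO2*]/KH = 67.8×10^-6 / 3.311×10^-2 = 2.05×10^-3 atm = 2050 μatm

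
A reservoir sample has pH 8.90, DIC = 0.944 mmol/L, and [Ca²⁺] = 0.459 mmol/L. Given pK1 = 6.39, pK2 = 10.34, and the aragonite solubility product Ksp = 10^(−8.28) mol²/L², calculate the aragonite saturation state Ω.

α₂ = 1 / (1 + [H⁺]/K2 + [H⁺]²/(K1K2)) = 1 / (1 + 10^+1.44 + 10^-1.07)
   = 1 / (1 + 27.542 + 0.085114) = 1/28.627 = 0.03493
[CO3²⁻] = α₂ × DIC = 0.03493 × 0.944 = 0.03298 mmol/L
Ksp = 10^(−8.28) = 5.248×10^-9
Ω = [Ca²⁺][CO3²⁻]/Ksp = (0.459×10^-3)(3.298×10^-5) / 5.248×10^-9 = 2.88

Ω = 2.88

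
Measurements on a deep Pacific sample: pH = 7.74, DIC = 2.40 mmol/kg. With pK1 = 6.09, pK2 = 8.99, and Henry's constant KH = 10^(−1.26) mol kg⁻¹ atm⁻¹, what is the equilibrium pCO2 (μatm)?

pCO2 = 906 μatm

α₀ = 1 / (1 + K1/[H⁺] + K1K2/[H⁺]²) = 1 / (1 + 10^+1.65 + 10^+0.40)
   = 1 / (1 + 44.668 + 2.5119) = 1/48.180 = 0.02076
[CO2*] = α₀ × DIC = 0.02076 × 2.40 = 0.04981 mmol/kg
pCO2 = [CO2*]/KH = 4.981×10^-5 / 5.495×10^-2 = 906 μatm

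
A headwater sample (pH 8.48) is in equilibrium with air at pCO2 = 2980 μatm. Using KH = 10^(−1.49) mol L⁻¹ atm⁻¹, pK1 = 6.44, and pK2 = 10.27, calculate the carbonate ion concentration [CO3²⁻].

[CO2*] = KH · pCO2 = 10^(−1.49) × 2980×10^-6 = 9.643×10^-5 mol/L
α₀ = 1/(1 + K1/[H⁺] + K1K2/[H⁺]²) = 1/(1 + 10^+2.04 + 10^+0.25) = 0.008895
DIC = [CO2*]/α₀ = 9.643×10^-5 / 0.008895 = 10.84 mmol/L
[CO3²⁻] = α₂·DIC; α₂ = 0.01582, so [CO3²⁻] = 0.01582 × 10.84 = 0.171 mmol/L

[CO3²⁻] = 0.171 mmol/L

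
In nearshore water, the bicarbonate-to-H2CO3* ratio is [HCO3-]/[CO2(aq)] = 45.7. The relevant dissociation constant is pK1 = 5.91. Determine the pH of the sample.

From K1 = [H⁺][HCO3-]/[CO2(aq)]:  pH = pK1 + log₁₀([HCO3-]/[CO2(aq)])
log₁₀(45.7) = +1.660
pH = 5.91 + (+1.660) = 7.57

pH = 7.57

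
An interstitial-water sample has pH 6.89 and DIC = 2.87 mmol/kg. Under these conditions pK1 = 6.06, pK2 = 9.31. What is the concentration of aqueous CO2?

α₀ = 1 / (1 + K1/[H⁺] + K1K2/[H⁺]²) = 1 / (1 + 10^+0.83 + 10^-1.59)
   = 1 / (1 + 6.7608 + 0.025704) = 1/7.7865 = 0.1284
[CO2*] = α₀ × DIC = 0.1284 × 2.87 = 0.369 mmol/kg

[CO2*] = 0.369 mmol/kg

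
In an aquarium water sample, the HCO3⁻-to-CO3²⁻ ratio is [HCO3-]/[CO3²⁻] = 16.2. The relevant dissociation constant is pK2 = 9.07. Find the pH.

pH = 7.86

From K2 = [H⁺][CO3²⁻]/[HCO3-]:  pH = pK2 − log₁₀([HCO3-]/[CO3²⁻])
log₁₀(16.2) = +1.210
pH = 9.07 − (+1.210) = 7.86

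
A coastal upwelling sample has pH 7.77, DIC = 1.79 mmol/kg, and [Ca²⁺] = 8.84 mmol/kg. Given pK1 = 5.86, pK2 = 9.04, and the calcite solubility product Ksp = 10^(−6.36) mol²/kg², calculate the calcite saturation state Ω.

α₂ = 1 / (1 + [H⁺]/K2 + [H⁺]²/(K1K2)) = 1 / (1 + 10^+1.27 + 10^-0.64)
   = 1 / (1 + 18.621 + 0.22909) = 1/19.850 = 0.05038
[CO3²⁻] = α₂ × DIC = 0.05038 × 1.79 = 0.09018 mmol/kg
Ksp = 10^(−6.36) = 4.365×10^-7
Ω = [Ca²⁺][CO3²⁻]/Ksp = (8.84×10^-3)(9.018×10^-5) / 4.365×10^-7 = 1.83

Ω = 1.83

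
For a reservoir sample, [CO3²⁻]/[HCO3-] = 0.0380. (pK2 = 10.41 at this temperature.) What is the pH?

From K2 = [H⁺][CO3²⁻]/[HCO3-]:  pH = pK2 + log₁₀([CO3²⁻]/[HCO3-])
log₁₀(0.0380) = -1.420
pH = 10.41 + (-1.420) = 8.99

pH = 8.99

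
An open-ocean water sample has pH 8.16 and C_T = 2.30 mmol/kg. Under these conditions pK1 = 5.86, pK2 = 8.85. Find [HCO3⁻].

α₁ = 1 / (1 + [H⁺]/K1 + K2/[H⁺]) = 1 / (1 + 10^-2.30 + 10^-0.69)
   = 1 / (1 + 0.0050119 + 0.20417) = 1/1.2092 = 0.8270
[HCO3⁻] = α₁ × DIC = 0.8270 × 2.30 = 1.90 mmol/kg

[HCO3⁻] = 1.90 mmol/kg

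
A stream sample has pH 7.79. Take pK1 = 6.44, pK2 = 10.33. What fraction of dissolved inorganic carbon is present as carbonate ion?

α₂ = 0.00275

α₂ = 1 / (1 + [H⁺]/K2 + [H⁺]²/(K1K2)) = 1 / (1 + 10^+2.54 + 10^+1.19)
   = 1 / (1 + 346.74 + 15.488) = 1/363.23 = 0.002753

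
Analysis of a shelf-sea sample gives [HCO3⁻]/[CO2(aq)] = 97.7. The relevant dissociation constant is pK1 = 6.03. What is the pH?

From K1 = [H⁺][HCO3⁻]/[CO2(aq)]:  pH = pK1 + log₁₀([HCO3⁻]/[CO2(aq)])
log₁₀(97.7) = +1.990
pH = 6.03 + (+1.990) = 8.02

pH = 8.02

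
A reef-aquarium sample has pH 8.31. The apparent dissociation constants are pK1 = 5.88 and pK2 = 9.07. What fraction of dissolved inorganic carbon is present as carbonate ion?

α₂ = 0.148

α₂ = 1 / (1 + [H⁺]/K2 + [H⁺]²/(K1K2)) = 1 / (1 + 10^+0.76 + 10^-1.67)
   = 1 / (1 + 5.7544 + 0.021380) = 1/6.7758 = 0.1476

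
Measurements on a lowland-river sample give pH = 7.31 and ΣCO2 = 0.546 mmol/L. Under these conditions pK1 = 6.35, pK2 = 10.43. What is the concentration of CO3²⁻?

[CO3²⁻] = 0.373 μmol/L

α₂ = 1 / (1 + [H⁺]/K2 + [H⁺]²/(K1K2)) = 1 / (1 + 10^+3.12 + 10^+2.16)
   = 1 / (1 + 1318.3 + 144.54) = 1/1463.8 = 0.0006832
[CO3²⁻] = α₂ × DIC = 0.0006832 × 0.546 = 0.000373 mmol/L = 0.373 μmol/L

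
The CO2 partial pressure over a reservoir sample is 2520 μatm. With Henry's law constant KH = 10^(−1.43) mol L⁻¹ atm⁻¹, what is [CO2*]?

KH = 10^(−1.43) = 3.715×10^-2 mol L⁻¹ atm⁻¹
[CO2*] = KH · pCO2 = 3.715×10^-2 × 2520×10^-6 atm = 9.36×10^-5 mol/L

[CO2*] = 93.6 μmol/L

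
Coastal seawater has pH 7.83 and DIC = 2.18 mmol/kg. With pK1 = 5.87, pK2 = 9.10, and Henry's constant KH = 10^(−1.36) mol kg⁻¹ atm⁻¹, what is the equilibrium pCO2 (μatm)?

α₀ = 1 / (1 + K1/[H⁺] + K1K2/[H⁺]²) = 1 / (1 + 10^+1.96 + 10^+0.69)
   = 1 / (1 + 91.201 + 4.8978) = 1/97.099 = 0.01030
[CO2*] = α₀ × DIC = 0.01030 × 2.18 = 0.02245 mmol/kg
pCO2 = [CO2*]/KH = 2.245×10^-5 / 4.365×10^-2 = 514 μatm

pCO2 = 514 μatm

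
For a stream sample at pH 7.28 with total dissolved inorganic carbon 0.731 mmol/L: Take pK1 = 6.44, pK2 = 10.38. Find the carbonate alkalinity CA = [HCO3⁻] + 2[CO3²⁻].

CA = [HCO3⁻] + 2[CO3²⁻] = (α₁ + 2α₂)·DIC
At pH 7.28: [H⁺]/K1 = 10^-0.84 = 0.14454, K2/[H⁺] = 10^-3.10 = 0.00079433
α₁ = 1/(1 + 0.14454 + 0.00079433) = 1/1.1453 = 0.8731; α₂ = α₁·K2/[H⁺] = 0.0006935
α₁ + 2α₂ = 0.8745
CA = 0.8745 × 0.731 = 0.639 mmol/L

CA = 0.639 mmol/L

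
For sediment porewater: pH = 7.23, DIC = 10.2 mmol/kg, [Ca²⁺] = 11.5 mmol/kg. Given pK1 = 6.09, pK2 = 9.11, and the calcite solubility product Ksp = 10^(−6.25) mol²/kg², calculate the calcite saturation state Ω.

Ω = 2.53

α₂ = 1 / (1 + [H⁺]/K2 + [H⁺]²/(K1K2)) = 1 / (1 + 10^+1.88 + 10^+0.74)
   = 1 / (1 + 75.858 + 5.4954) = 1/82.353 = 0.01214
[CO3²⁻] = α₂ × DIC = 0.01214 × 10.2 = 0.1239 mmol/kg
Ksp = 10^(−6.25) = 5.623×10^-7
Ω = [Ca²⁺][CO3²⁻]/Ksp = (11.5×10^-3)(1.239×10^-4) / 5.623×10^-7 = 2.53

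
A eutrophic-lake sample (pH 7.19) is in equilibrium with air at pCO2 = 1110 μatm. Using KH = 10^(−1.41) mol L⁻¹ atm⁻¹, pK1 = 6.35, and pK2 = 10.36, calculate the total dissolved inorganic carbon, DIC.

[CO2*] = KH · pCO2 = 10^(−1.41) × 1110×10^-6 = 4.318×10^-5 mol/L
α₀ = 1/(1 + K1/[H⁺] + K1K2/[H⁺]²) = 1/(1 + 10^+0.84 + 10^-2.33) = 0.1262
DIC = [CO2*]/α₀ = 4.318×10^-5 / 0.1262 = 0.342 mmol/L

DIC = 0.342 mmol/L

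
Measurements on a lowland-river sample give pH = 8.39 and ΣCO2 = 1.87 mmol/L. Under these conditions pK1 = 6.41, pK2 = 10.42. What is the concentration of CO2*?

[CO2*] = 19.2 μmol/L

α₀ = 1 / (1 + K1/[H⁺] + K1K2/[H⁺]²) = 1 / (1 + 10^+1.98 + 10^-0.05)
   = 1 / (1 + 95.499 + 0.89125) = 1/97.391 = 0.01027
[CO2*] = α₀ × DIC = 0.01027 × 1.87 = 0.0192 mmol/L = 19.2 μmol/L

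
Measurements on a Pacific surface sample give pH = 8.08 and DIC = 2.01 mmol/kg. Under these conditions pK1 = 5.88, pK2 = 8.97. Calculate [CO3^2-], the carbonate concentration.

[CO3²⁻] = 0.228 mmol/kg

α₂ = 1 / (1 + [H⁺]/K2 + [H⁺]²/(K1K2)) = 1 / (1 + 10^+0.89 + 10^-1.31)
   = 1 / (1 + 7.7625 + 0.048978) = 1/8.8114 = 0.1135
[CO3²⁻] = α₂ × DIC = 0.1135 × 2.01 = 0.228 mmol/kg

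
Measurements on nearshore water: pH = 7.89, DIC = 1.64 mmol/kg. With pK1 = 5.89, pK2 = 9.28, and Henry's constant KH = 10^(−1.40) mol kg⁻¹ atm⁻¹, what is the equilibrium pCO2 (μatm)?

pCO2 = 392 μatm

α₀ = 1 / (1 + K1/[H⁺] + K1K2/[H⁺]²) = 1 / (1 + 10^+2.00 + 10^+0.61)
   = 1 / (1 + 100.00 + 4.0738) = 1/105.07 = 0.009517
[CO2*] = α₀ × DIC = 0.009517 × 1.64 = 0.01561 mmol/kg = 15.61 μmol/kg
pCO2 = [CO2*]/KH = 1.561×10^-5 / 3.981×10^-2 = 392 μatm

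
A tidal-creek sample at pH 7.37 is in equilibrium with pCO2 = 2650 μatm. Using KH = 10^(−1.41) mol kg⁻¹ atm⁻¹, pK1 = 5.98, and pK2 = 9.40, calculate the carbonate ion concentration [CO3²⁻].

[CO2*] = KH · pCO2 = 10^(−1.41) × 2650×10^-6 = 1.031×10^-4 mol/kg
α₀ = 1/(1 + K1/[H⁺] + K1K2/[H⁺]²) = 1/(1 + 10^+1.39 + 10^-0.64) = 0.03880
DIC = [CO2*]/α₀ = 1.031×10^-4 / 0.03880 = 2.657 mmol/kg
[CO3²⁻] = α₂·DIC; α₂ = 0.008888, so [CO3²⁻] = 0.008888 × 2.657 = 0.0236 mmol/kg

[CO3²⁻] = 0.0236 mmol/kg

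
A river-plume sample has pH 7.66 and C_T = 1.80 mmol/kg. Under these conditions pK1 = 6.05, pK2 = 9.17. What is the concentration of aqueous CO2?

[CO2*] = 0.0419 mmol/kg

α₀ = 1 / (1 + K1/[H⁺] + K1K2/[H⁺]²) = 1 / (1 + 10^+1.61 + 10^+0.10)
   = 1 / (1 + 40.738 + 1.2589) = 1/42.997 = 0.02326
[CO2*] = α₀ × DIC = 0.02326 × 1.80 = 0.0419 mmol/kg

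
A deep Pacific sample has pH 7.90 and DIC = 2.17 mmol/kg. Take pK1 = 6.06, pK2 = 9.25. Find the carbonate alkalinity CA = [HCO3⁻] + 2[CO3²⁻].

CA = 2.23 mmol/kg

CA = [HCO3⁻] + 2[CO3²⁻] = (α₁ + 2α₂)·DIC
At pH 7.90: [H⁺]/K1 = 10^-1.84 = 0.014454, K2/[H⁺] = 10^-1.35 = 0.044668
α₁ = 1/(1 + 0.014454 + 0.044668) = 1/1.0591 = 0.9442; α₂ = α₁·K2/[H⁺] = 0.04217
α₁ + 2α₂ = 1.0285
CA = 1.0285 × 2.17 = 2.23 mmol/kg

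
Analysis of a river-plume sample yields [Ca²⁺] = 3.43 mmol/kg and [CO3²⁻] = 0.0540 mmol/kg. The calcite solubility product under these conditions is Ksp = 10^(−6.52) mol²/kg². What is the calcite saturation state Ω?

Ksp = 10^(−6.52) = 3.020×10^-7
Ω = [Ca²⁺][CO3²⁻]/Ksp = (3.43×10^-3)(0.0540×10^-3) / 3.020×10^-7 = 0.613

Ω = 0.613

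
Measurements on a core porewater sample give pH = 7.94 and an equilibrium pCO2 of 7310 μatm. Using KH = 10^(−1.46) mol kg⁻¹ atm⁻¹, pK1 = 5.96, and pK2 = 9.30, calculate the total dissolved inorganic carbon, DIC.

[CO2*] = KH · pCO2 = 10^(−1.46) × 7310×10^-6 = 2.535×10^-4 mol/kg
α₀ = 1/(1 + K1/[H⁺] + K1K2/[H⁺]²) = 1/(1 + 10^+1.98 + 10^+0.62) = 0.009934
DIC = [CO2*]/α₀ = 2.535×10^-4 / 0.009934 = 25.5 mmol/kg

DIC = 25.5 mmol/kg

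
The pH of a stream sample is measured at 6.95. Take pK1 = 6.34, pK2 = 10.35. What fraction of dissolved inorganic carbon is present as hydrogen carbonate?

α₁ = 1 / (1 + [H⁺]/K1 + K2/[H⁺]) = 1 / (1 + 10^-0.61 + 10^-3.40)
   = 1 / (1 + 0.24547 + 0.00039811) = 1/1.2459 = 0.8027

α₁ = 0.803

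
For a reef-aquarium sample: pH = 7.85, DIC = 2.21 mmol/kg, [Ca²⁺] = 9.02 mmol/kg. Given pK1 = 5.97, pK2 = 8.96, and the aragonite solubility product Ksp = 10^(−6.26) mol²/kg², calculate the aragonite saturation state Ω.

Ω = 2.58

α₂ = 1 / (1 + [H⁺]/K2 + [H⁺]²/(K1K2)) = 1 / (1 + 10^+1.11 + 10^-0.77)
   = 1 / (1 + 12.882 + 0.16982) = 1/14.052 = 0.07116
[CO3²⁻] = α₂ × DIC = 0.07116 × 2.21 = 0.1573 mmol/kg
Ksp = 10^(−6.26) = 5.495×10^-7
Ω = [Ca²⁺][CO3²⁻]/Ksp = (9.02×10^-3)(1.573×10^-4) / 5.495×10^-7 = 2.58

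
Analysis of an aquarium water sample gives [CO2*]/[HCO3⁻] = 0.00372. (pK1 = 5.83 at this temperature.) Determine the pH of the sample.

From K1 = [H⁺][HCO3⁻]/[CO2*]:  pH = pK1 − log₁₀([CO2*]/[HCO3⁻])
log₁₀(0.00372) = -2.429
pH = 5.83 − (-2.429) = 8.26

pH = 8.26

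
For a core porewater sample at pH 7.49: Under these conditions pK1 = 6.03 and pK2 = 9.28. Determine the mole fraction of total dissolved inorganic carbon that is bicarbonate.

α₁ = 1 / (1 + [H⁺]/K1 + K2/[H⁺]) = 1 / (1 + 10^-1.46 + 10^-1.79)
   = 1 / (1 + 0.034674 + 0.016218) = 1/1.0509 = 0.9516

α₁ = 0.952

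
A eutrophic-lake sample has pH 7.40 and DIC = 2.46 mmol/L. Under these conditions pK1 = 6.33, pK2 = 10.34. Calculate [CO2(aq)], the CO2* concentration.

α₀ = 1 / (1 + K1/[H⁺] + K1K2/[H⁺]²) = 1 / (1 + 10^+1.07 + 10^-1.87)
   = 1 / (1 + 11.749 + 0.013490) = 1/12.762 = 0.07835
[CO2*] = α₀ × DIC = 0.07835 × 2.46 = 0.193 mmol/L

[CO2*] = 0.193 mmol/L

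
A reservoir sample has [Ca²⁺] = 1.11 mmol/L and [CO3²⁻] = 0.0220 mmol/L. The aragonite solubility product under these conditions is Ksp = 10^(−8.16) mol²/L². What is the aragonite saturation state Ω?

Ω = 3.53

Ksp = 10^(−8.16) = 6.918×10^-9
Ω = [Ca²⁺][CO3²⁻]/Ksp = (1.11×10^-3)(0.0220×10^-3) / 6.918×10^-9 = 3.53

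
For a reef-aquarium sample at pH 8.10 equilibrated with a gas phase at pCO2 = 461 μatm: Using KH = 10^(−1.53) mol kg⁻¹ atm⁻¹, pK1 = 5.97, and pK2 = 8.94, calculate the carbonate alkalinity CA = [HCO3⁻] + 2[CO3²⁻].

[CO2*] = KH · pCO2 = 10^(−1.53) × 461×10^-6 = 1.361×10^-5 mol/kg
α₀ = 1/(1 + K1/[H⁺] + K1K2/[H⁺]²) = 1/(1 + 10^+2.13 + 10^+1.29) = 0.006435
DIC = [CO2*]/α₀ = 1.361×10^-5 / 0.006435 = 2.114 mmol/kg
CA = (α₁ + 2α₂)·DIC = (0.8681 + 2×0.1255) × 2.114 = 2.37 mmol/kg

CA = 2.37 mmol/kg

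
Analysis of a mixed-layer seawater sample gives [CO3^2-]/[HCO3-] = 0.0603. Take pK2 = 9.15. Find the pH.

From K2 = [H⁺][CO3^2-]/[HCO3-]:  pH = pK2 + log₁₀([CO3^2-]/[HCO3-])
log₁₀(0.0603) = -1.220
pH = 9.15 + (-1.220) = 7.93

pH = 7.93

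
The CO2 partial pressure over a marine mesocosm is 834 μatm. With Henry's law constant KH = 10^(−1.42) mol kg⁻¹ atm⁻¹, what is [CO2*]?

[CO2*] = 31.7 μmol/kg

KH = 10^(−1.42) = 3.802×10^-2 mol kg⁻¹ atm⁻¹
[CO2*] = KH · pCO2 = 3.802×10^-2 × 834×10^-6 atm = 3.17×10^-5 mol/kg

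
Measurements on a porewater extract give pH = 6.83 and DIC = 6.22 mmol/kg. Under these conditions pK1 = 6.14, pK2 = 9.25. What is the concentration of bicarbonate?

[HCO3⁻] = 5.15 mmol/kg

α₁ = 1 / (1 + [H⁺]/K1 + K2/[H⁺]) = 1 / (1 + 10^-0.69 + 10^-2.42)
   = 1 / (1 + 0.20417 + 0.0038019) = 1/1.2080 = 0.8278
[HCO3⁻] = α₁ × DIC = 0.8278 × 6.22 = 5.15 mmol/kg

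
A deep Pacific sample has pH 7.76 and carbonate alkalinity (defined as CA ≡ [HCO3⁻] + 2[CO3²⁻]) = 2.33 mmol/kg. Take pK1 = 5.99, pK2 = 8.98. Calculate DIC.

DIC = 2.24 mmol/kg

CA = [HCO3⁻] + 2[CO3²⁻] = (α₁ + 2α₂)·DIC
At pH 7.76: [H⁺]/K1 = 10^-1.77 = 0.016982, K2/[H⁺] = 10^-1.22 = 0.060256
α₁ = 1/(1 + 0.016982 + 0.060256) = 1/1.0772 = 0.9283; α₂ = α₁·K2/[H⁺] = 0.05594
α₁ + 2α₂ = 1.0402
DIC = CA / (α₁ + 2α₂) = 2.33 / 1.0402 = 2.24 mmol/kg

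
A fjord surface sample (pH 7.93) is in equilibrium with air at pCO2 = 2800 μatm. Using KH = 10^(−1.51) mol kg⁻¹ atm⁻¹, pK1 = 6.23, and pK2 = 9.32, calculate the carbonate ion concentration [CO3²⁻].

[CO2*] = KH · pCO2 = 10^(−1.51) × 2800×10^-6 = 8.653×10^-5 mol/kg
α₀ = 1/(1 + K1/[H⁺] + K1K2/[H⁺]²) = 1/(1 + 10^+1.70 + 10^+0.31) = 0.01881
DIC = [CO2*]/α₀ = 8.653×10^-5 / 0.01881 = 4.600 mmol/kg
[CO3²⁻] = α₂·DIC; α₂ = 0.03841, so [CO3²⁻] = 0.03841 × 4.600 = 0.177 mmol/kg

[CO3²⁻] = 0.177 mmol/kg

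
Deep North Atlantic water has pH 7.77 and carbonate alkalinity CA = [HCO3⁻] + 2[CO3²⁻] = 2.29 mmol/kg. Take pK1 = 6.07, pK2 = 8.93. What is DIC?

DIC = 2.19 mmol/kg

CA = [HCO3⁻] + 2[CO3²⁻] = (α₁ + 2α₂)·DIC
At pH 7.77: [H⁺]/K1 = 10^-1.70 = 0.019953, K2/[H⁺] = 10^-1.16 = 0.069183
α₁ = 1/(1 + 0.019953 + 0.069183) = 1/1.0891 = 0.9182; α₂ = α₁·K2/[H⁺] = 0.06352
α₁ + 2α₂ = 1.0452
DIC = CA / (α₁ + 2α₂) = 2.29 / 1.0452 = 2.19 mmol/kg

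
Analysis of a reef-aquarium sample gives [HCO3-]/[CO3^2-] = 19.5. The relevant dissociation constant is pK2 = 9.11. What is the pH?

pH = 7.82

From K2 = [H⁺][CO3^2-]/[HCO3-]:  pH = pK2 − log₁₀([HCO3-]/[CO3^2-])
log₁₀(19.5) = +1.290
pH = 9.11 − (+1.290) = 7.82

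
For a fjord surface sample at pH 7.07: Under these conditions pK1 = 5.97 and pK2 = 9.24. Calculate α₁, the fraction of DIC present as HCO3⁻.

α₁ = 0.921

α₁ = 1 / (1 + [H⁺]/K1 + K2/[H⁺]) = 1 / (1 + 10^-1.10 + 10^-2.17)
   = 1 / (1 + 0.079433 + 0.0067608) = 1/1.0862 = 0.9206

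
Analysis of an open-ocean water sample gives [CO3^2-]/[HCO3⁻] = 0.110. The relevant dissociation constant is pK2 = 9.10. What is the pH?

pH = 8.14

From K2 = [H⁺][CO3^2-]/[HCO3⁻]:  pH = pK2 + log₁₀([CO3^2-]/[HCO3⁻])
log₁₀(0.110) = -0.959
pH = 9.10 + (-0.959) = 8.14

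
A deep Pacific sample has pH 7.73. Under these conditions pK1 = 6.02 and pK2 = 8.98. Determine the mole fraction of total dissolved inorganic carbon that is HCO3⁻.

α₁ = 0.930

α₁ = 1 / (1 + [H⁺]/K1 + K2/[H⁺]) = 1 / (1 + 10^-1.71 + 10^-1.25)
   = 1 / (1 + 0.019498 + 0.056234) = 1/1.0757 = 0.9296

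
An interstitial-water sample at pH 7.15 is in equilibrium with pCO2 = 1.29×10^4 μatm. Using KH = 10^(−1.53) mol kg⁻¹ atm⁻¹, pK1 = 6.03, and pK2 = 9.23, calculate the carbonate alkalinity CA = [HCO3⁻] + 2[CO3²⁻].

CA = 5.10 mmol/kg

[CO2*] = KH · pCO2 = 10^(−1.53) × 1.29×10^4×10^-6 = 3.807×10^-4 mol/kg
α₀ = 1/(1 + K1/[H⁺] + K1K2/[H⁺]²) = 1/(1 + 10^+1.12 + 10^-0.96) = 0.06997
DIC = [CO2*]/α₀ = 3.807×10^-4 / 0.06997 = 5.441 mmol/kg
CA = (α₁ + 2α₂)·DIC = (0.9224 + 2×0.007672) × 5.441 = 5.10 mmol/kg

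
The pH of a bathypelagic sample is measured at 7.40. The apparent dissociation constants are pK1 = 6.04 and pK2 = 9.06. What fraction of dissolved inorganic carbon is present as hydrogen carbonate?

α₁ = 0.939

α₁ = 1 / (1 + [H⁺]/K1 + K2/[H⁺]) = 1 / (1 + 10^-1.36 + 10^-1.66)
   = 1 / (1 + 0.043652 + 0.021878) = 1/1.0655 = 0.9385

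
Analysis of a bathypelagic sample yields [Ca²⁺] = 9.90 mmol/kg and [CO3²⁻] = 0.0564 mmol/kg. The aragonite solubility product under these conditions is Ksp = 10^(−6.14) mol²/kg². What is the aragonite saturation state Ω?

Ksp = 10^(−6.14) = 7.244×10^-7
Ω = [Ca²⁺][CO3²⁻]/Ksp = (9.90×10^-3)(0.0564×10^-3) / 7.244×10^-7 = 0.771

Ω = 0.771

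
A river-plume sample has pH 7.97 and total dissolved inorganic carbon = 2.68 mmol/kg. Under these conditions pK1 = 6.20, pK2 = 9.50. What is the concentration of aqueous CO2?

[CO2*] = 0.0435 mmol/kg

α₀ = 1 / (1 + K1/[H⁺] + K1K2/[H⁺]²) = 1 / (1 + 10^+1.77 + 10^+0.24)
   = 1 / (1 + 58.884 + 1.7378) = 1/61.622 = 0.01623
[CO2*] = α₀ × DIC = 0.01623 × 2.68 = 0.0435 mmol/kg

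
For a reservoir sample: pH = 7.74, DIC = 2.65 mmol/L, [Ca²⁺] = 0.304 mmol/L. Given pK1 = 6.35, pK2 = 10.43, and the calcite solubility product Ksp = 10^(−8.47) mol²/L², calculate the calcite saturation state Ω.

α₂ = 1 / (1 + [H⁺]/K2 + [H⁺]²/(K1K2)) = 1 / (1 + 10^+2.69 + 10^+1.30)
   = 1 / (1 + 489.78 + 19.953) = 1/510.73 = 0.001958
[CO3²⁻] = α₂ × DIC = 0.001958 × 2.65 = 0.005189 mmol/L = 5.189 μmol/L
Ksp = 10^(−8.47) = 3.388×10^-9
Ω = [Ca²⁺][CO3²⁻]/Ksp = (0.304×10^-3)(5.189×10^-6) / 3.388×10^-9 = 0.466

Ω = 0.466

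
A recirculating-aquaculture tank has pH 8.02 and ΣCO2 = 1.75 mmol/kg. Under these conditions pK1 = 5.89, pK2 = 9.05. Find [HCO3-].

α₁ = 1 / (1 + [H⁺]/K1 + K2/[H⁺]) = 1 / (1 + 10^-2.13 + 10^-1.03)
   = 1 / (1 + 0.0074131 + 0.093325) = 1/1.1007 = 0.9085
[HCO3⁻] = α₁ × DIC = 0.9085 × 1.75 = 1.59 mmol/kg

[HCO3⁻] = 1.59 mmol/kg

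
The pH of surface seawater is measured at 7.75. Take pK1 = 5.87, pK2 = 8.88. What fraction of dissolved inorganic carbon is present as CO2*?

α₀ = 1 / (1 + K1/[H⁺] + K1K2/[H⁺]²) = 1 / (1 + 10^+1.88 + 10^+0.75)
   = 1 / (1 + 75.858 + 5.6234) = 1/82.481 = 0.01212

α₀ = 0.0121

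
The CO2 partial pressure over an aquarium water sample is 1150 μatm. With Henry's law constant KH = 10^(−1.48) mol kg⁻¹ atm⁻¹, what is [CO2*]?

[CO2*] = 38.1 μmol/kg

KH = 10^(−1.48) = 3.311×10^-2 mol kg⁻¹ atm⁻¹
[CO2*] = KH · pCO2 = 3.311×10^-2 × 1150×10^-6 atm = 3.81×10^-5 mol/kg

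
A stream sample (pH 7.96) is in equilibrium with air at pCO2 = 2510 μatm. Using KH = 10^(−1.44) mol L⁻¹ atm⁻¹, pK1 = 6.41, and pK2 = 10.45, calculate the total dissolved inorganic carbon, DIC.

[CO2*] = KH · pCO2 = 10^(−1.44) × 2510×10^-6 = 9.113×10^-5 mol/L
α₀ = 1/(1 + K1/[H⁺] + K1K2/[H⁺]²) = 1/(1 + 10^+1.55 + 10^-0.94) = 0.02733
DIC = [CO2*]/α₀ = 9.113×10^-5 / 0.02733 = 3.34 mmol/L

DIC = 3.34 mmol/L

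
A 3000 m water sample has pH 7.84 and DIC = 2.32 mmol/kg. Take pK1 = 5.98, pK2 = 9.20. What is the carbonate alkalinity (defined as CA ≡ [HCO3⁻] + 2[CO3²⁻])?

CA = 2.39 mmol/kg

CA = [HCO3⁻] + 2[CO3²⁻] = (α₁ + 2α₂)·DIC
At pH 7.84: [H⁺]/K1 = 10^-1.86 = 0.013804, K2/[H⁺] = 10^-1.36 = 0.043652
α₁ = 1/(1 + 0.013804 + 0.043652) = 1/1.0575 = 0.9457; α₂ = α₁·K2/[H⁺] = 0.04128
α₁ + 2α₂ = 1.0282
CA = 1.0282 × 2.32 = 2.39 mmol/kg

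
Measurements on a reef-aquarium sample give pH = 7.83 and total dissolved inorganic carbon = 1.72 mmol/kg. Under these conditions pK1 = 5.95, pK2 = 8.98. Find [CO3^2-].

α₂ = 1 / (1 + [H⁺]/K2 + [H⁺]²/(K1K2)) = 1 / (1 + 10^+1.15 + 10^-0.73)
   = 1 / (1 + 14.125 + 0.18621) = 1/15.312 = 0.06531
[CO3²⁻] = α₂ × DIC = 0.06531 × 1.72 = 0.112 mmol/kg

[CO3²⁻] = 0.112 mmol/kg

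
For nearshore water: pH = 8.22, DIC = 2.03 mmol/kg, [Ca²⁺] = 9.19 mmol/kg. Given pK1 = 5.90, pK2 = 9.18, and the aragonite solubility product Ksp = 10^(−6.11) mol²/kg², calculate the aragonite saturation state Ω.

α₂ = 1 / (1 + [H⁺]/K2 + [H⁺]²/(K1K2)) = 1 / (1 + 10^+0.96 + 10^-1.36)
   = 1 / (1 + 9.1201 + 0.043652) = 1/10.164 = 0.09839
[CO3²⁻] = α₂ × DIC = 0.09839 × 2.03 = 0.1997 mmol/kg
Ksp = 10^(−6.11) = 7.762×10^-7
Ω = [Ca²⁺][CO3²⁻]/Ksp = (9.19×10^-3)(1.997×10^-4) / 7.762×10^-7 = 2.36

Ω = 2.36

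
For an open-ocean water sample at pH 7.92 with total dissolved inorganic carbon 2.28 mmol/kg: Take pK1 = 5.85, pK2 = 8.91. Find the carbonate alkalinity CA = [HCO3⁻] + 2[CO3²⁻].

CA = 2.47 mmol/kg

CA = [HCO3⁻] + 2[CO3²⁻] = (α₁ + 2α₂)·DIC
At pH 7.92: [H⁺]/K1 = 10^-2.07 = 0.0085114, K2/[H⁺] = 10^-0.99 = 0.10233
α₁ = 1/(1 + 0.0085114 + 0.10233) = 1/1.1108 = 0.9002; α₂ = α₁·K2/[H⁺] = 0.09212
α₁ + 2α₂ = 1.0845
CA = 1.0845 × 2.28 = 2.47 mmol/kg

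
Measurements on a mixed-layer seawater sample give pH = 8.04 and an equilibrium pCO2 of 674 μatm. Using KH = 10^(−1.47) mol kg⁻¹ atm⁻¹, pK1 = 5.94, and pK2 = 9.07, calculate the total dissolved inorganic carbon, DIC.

[CO2*] = KH · pCO2 = 10^(−1.47) × 674×10^-6 = 2.284×10^-5 mol/kg
α₀ = 1/(1 + K1/[H⁺] + K1K2/[H⁺]²) = 1/(1 + 10^+2.10 + 10^+1.07) = 0.007213
DIC = [CO2*]/α₀ = 2.284×10^-5 / 0.007213 = 3.17 mmol/kg

DIC = 3.17 mmol/kg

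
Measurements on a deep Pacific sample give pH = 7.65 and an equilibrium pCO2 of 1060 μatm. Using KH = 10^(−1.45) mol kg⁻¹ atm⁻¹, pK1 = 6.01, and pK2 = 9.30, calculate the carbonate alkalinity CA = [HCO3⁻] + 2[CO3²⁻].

[CO2*] = KH · pCO2 = 10^(−1.45) × 1060×10^-6 = 3.761×10^-5 mol/kg
α₀ = 1/(1 + K1/[H⁺] + K1K2/[H⁺]²) = 1/(1 + 10^+1.64 + 10^-0.01) = 0.02192
DIC = [CO2*]/α₀ = 3.761×10^-5 / 0.02192 = 1.716 mmol/kg
CA = (α₁ + 2α₂)·DIC = (0.9567 + 2×0.02142) × 1.716 = 1.72 mmol/kg

CA = 1.72 mmol/kg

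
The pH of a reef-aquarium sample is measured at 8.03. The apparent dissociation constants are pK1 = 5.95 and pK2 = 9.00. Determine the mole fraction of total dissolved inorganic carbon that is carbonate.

α₂ = 0.0961

α₂ = 1 / (1 + [H⁺]/K2 + [H⁺]²/(K1K2)) = 1 / (1 + 10^+0.97 + 10^-1.11)
   = 1 / (1 + 9.3325 + 0.077625) = 1/10.410 = 0.09606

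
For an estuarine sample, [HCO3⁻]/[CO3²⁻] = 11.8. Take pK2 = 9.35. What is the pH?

From K2 = [H⁺][CO3²⁻]/[HCO3⁻]:  pH = pK2 − log₁₀([HCO3⁻]/[CO3²⁻])
log₁₀(11.8) = +1.072
pH = 9.35 − (+1.072) = 8.28

pH = 8.28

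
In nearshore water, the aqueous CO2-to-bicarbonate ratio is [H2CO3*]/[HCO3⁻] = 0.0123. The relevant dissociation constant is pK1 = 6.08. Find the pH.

pH = 7.99

From K1 = [H⁺][HCO3⁻]/[H2CO3*]:  pH = pK1 − log₁₀([H2CO3*]/[HCO3⁻])
log₁₀(0.0123) = -1.910
pH = 6.08 − (-1.910) = 7.99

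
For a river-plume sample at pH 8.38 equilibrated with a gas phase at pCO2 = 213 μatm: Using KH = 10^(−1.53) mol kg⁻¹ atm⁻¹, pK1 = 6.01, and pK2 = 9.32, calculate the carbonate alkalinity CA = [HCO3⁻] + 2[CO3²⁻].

CA = 1.81 mmol/kg

[CO2*] = KH · pCO2 = 10^(−1.53) × 213×10^-6 = 6.286×10^-6 mol/kg
α₀ = 1/(1 + K1/[H⁺] + K1K2/[H⁺]²) = 1/(1 + 10^+2.37 + 10^+1.43) = 0.003812
DIC = [CO2*]/α₀ = 6.286×10^-6 / 0.003812 = 1.649 mmol/kg
CA = (α₁ + 2α₂)·DIC = (0.8936 + 2×0.1026) × 1.649 = 1.81 mmol/kg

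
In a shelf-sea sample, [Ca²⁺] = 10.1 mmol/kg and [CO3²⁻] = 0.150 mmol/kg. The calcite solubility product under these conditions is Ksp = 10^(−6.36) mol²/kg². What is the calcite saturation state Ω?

Ksp = 10^(−6.36) = 4.365×10^-7
Ω = [Ca²⁺][CO3²⁻]/Ksp = (10.1×10^-3)(0.150×10^-3) / 4.365×10^-7 = 3.47

Ω = 3.47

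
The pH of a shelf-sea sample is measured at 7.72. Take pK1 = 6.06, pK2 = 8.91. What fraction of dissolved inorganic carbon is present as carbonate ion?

α₂ = 0.0594

α₂ = 1 / (1 + [H⁺]/K2 + [H⁺]²/(K1K2)) = 1 / (1 + 10^+1.19 + 10^-0.47)
   = 1 / (1 + 15.488 + 0.33884) = 1/16.827 = 0.05943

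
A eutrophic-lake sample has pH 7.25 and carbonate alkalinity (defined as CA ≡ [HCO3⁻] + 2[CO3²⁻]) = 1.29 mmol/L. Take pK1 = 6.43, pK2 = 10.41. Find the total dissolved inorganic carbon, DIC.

DIC = 1.48 mmol/L

CA = [HCO3⁻] + 2[CO3²⁻] = (α₁ + 2α₂)·DIC
At pH 7.25: [H⁺]/K1 = 10^-0.82 = 0.15136, K2/[H⁺] = 10^-3.16 = 0.00069183
α₁ = 1/(1 + 0.15136 + 0.00069183) = 1/1.1520 = 0.8680; α₂ = α₁·K2/[H⁺] = 0.0006005
α₁ + 2α₂ = 0.8692
DIC = CA / (α₁ + 2α₂) = 1.29 / 0.8692 = 1.48 mmol/L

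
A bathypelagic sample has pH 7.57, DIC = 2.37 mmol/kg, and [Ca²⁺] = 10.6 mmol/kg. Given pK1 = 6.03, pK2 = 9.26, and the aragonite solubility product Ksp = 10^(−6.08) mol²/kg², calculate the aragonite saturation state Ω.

α₂ = 1 / (1 + [H⁺]/K2 + [H⁺]²/(K1K2)) = 1 / (1 + 10^+1.69 + 10^+0.15)
   = 1 / (1 + 48.978 + 1.4125) = 1/51.390 = 0.01946
[CO3²⁻] = α₂ × DIC = 0.01946 × 2.37 = 0.04612 mmol/kg
Ksp = 10^(−6.08) = 8.318×10^-7
Ω = [Ca²⁺][CO3²⁻]/Ksp = (10.6×10^-3)(4.612×10^-5) / 8.318×10^-7 = 0.588

Ω = 0.588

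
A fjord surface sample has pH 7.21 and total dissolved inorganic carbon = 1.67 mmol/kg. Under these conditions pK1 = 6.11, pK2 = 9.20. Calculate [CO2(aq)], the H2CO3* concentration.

α₀ = 1 / (1 + K1/[H⁺] + K1K2/[H⁺]²) = 1 / (1 + 10^+1.10 + 10^-0.89)
   = 1 / (1 + 12.589 + 0.12882) = 1/13.718 = 0.07290
[CO2*] = α₀ × DIC = 0.07290 × 1.67 = 0.122 mmol/kg

[CO2*] = 0.122 mmol/kg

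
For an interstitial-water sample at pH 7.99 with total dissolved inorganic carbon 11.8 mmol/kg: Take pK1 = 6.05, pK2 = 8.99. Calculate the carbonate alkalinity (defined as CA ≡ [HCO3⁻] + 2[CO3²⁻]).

CA = 12.7 mmol/kg

CA = [HCO3⁻] + 2[CO3²⁻] = (α₁ + 2α₂)·DIC
At pH 7.99: [H⁺]/K1 = 10^-1.94 = 0.011482, K2/[H⁺] = 10^-1.00 = 0.10000
α₁ = 1/(1 + 0.011482 + 0.10000) = 1/1.1115 = 0.8997; α₂ = α₁·K2/[H⁺] = 0.08997
α₁ + 2α₂ = 1.0796
CA = 1.0796 × 11.8 = 12.7 mmol/kg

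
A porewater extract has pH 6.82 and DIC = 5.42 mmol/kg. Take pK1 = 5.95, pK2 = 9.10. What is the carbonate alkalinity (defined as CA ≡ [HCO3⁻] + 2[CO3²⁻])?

CA = 4.80 mmol/kg

CA = [HCO3⁻] + 2[CO3²⁻] = (α₁ + 2α₂)·DIC
At pH 6.82: [H⁺]/K1 = 10^-0.87 = 0.13490, K2/[H⁺] = 10^-2.28 = 0.0052481
α₁ = 1/(1 + 0.13490 + 0.0052481) = 1/1.1401 = 0.8771; α₂ = α₁·K2/[H⁺] = 0.004603
α₁ + 2α₂ = 0.8863
CA = 0.8863 × 5.42 = 4.80 mmol/kg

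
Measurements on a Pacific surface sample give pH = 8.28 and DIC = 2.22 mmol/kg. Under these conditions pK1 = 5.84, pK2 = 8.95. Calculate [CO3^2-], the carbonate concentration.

[CO3²⁻] = 0.390 mmol/kg

α₂ = 1 / (1 + [H⁺]/K2 + [H⁺]²/(K1K2)) = 1 / (1 + 10^+0.67 + 10^-1.77)
   = 1 / (1 + 4.6774 + 0.016982) = 1/5.6943 = 0.1756
[CO3²⁻] = α₂ × DIC = 0.1756 × 2.22 = 0.390 mmol/kg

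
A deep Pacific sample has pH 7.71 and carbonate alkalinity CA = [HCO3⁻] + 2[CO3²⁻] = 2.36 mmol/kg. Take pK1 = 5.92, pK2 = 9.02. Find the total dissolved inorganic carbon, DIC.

DIC = 2.29 mmol/kg

CA = [HCO3⁻] + 2[CO3²⁻] = (α₁ + 2α₂)·DIC
At pH 7.71: [H⁺]/K1 = 10^-1.79 = 0.016218, K2/[H⁺] = 10^-1.31 = 0.048978
α₁ = 1/(1 + 0.016218 + 0.048978) = 1/1.0652 = 0.9388; α₂ = α₁·K2/[H⁺] = 0.04598
α₁ + 2α₂ = 1.0308
DIC = CA / (α₁ + 2α₂) = 2.36 / 1.0308 = 2.29 mmol/kg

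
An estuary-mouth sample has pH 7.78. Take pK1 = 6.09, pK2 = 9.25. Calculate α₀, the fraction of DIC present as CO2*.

α₀ = 1 / (1 + K1/[H⁺] + K1K2/[H⁺]²) = 1 / (1 + 10^+1.69 + 10^+0.22)
   = 1 / (1 + 48.978 + 1.6596) = 1/51.637 = 0.01937

α₀ = 0.0194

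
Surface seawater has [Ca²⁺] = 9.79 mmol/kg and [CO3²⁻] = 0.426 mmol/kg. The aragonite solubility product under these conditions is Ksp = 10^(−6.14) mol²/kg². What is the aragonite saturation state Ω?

Ω = 5.76

Ksp = 10^(−6.14) = 7.244×10^-7
Ω = [Ca²⁺][CO3²⁻]/Ksp = (9.79×10^-3)(0.426×10^-3) / 7.244×10^-7 = 5.76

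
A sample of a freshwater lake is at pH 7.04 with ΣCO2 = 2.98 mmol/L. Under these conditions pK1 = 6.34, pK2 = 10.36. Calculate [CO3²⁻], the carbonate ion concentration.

[CO3²⁻] = 1.19 μmol/L

α₂ = 1 / (1 + [H⁺]/K2 + [H⁺]²/(K1K2)) = 1 / (1 + 10^+3.32 + 10^+2.62)
   = 1 / (1 + 2089.3 + 416.87) = 1/2507.2 = 0.0003989
[CO3²⁻] = α₂ × DIC = 0.0003989 × 2.98 = 0.00119 mmol/L = 1.19 μmol/L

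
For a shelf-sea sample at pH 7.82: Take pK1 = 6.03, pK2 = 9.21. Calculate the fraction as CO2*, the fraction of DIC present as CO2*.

α₀ = 1 / (1 + K1/[H⁺] + K1K2/[H⁺]²) = 1 / (1 + 10^+1.79 + 10^+0.40)
   = 1 / (1 + 61.660 + 2.5119) = 1/65.171 = 0.01534

α₀ = 0.0153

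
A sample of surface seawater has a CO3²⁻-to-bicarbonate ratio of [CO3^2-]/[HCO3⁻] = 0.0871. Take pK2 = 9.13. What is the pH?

From K2 = [H⁺][CO3^2-]/[HCO3⁻]:  pH = pK2 + log₁₀([CO3^2-]/[HCO3⁻])
log₁₀(0.0871) = -1.060
pH = 9.13 + (-1.060) = 8.07

pH = 8.07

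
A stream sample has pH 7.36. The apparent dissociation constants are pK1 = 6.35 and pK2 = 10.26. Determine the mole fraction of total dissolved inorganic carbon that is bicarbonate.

α₁ = 1 / (1 + [H⁺]/K1 + K2/[H⁺]) = 1 / (1 + 10^-1.01 + 10^-2.90)
   = 1 / (1 + 0.097724 + 0.0012589) = 1/1.0990 = 0.9099

α₁ = 0.910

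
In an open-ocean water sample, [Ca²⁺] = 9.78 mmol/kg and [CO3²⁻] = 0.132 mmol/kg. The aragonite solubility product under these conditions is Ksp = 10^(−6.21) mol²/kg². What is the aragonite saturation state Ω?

Ksp = 10^(−6.21) = 6.166×10^-7
Ω = [Ca²⁺][CO3²⁻]/Ksp = (9.78×10^-3)(0.132×10^-3) / 6.166×10^-7 = 2.09

Ω = 2.09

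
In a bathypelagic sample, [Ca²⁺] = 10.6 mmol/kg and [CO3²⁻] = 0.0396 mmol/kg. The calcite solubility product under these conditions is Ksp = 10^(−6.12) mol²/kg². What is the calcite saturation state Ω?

Ω = 0.553

Ksp = 10^(−6.12) = 7.586×10^-7
Ω = [Ca²⁺][CO3²⁻]/Ksp = (10.6×10^-3)(0.0396×10^-3) / 7.586×10^-7 = 0.553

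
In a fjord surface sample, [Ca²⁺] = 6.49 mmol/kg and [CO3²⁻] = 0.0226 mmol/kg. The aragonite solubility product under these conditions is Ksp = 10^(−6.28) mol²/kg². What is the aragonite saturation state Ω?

Ksp = 10^(−6.28) = 5.248×10^-7
Ω = [Ca²⁺][CO3²⁻]/Ksp = (6.49×10^-3)(0.0226×10^-3) / 5.248×10^-7 = 0.279

Ω = 0.279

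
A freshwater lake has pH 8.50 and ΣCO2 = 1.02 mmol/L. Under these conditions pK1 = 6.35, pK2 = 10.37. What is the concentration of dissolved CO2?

α₀ = 1 / (1 + K1/[H⁺] + K1K2/[H⁺]²) = 1 / (1 + 10^+2.15 + 10^+0.28)
   = 1 / (1 + 141.25 + 1.9055) = 1/144.16 = 0.006937
[CO2*] = α₀ × DIC = 0.006937 × 1.02 = 0.00708 mmol/L = 7.08 μmol/L

[CO2*] = 7.08 μmol/L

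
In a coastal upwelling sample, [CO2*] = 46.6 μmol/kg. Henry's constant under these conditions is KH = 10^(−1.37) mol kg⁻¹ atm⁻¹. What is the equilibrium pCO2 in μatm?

KH = 10^(−1.37) = 4.266×10^-2 mol kg⁻¹ atm⁻¹
pCO2 = [CO2*]/KH = 46.6×10^-6 / 4.266×10^-2 = 1.09×10^-3 atm = 1090 μatm

pCO2 = 1090 μatm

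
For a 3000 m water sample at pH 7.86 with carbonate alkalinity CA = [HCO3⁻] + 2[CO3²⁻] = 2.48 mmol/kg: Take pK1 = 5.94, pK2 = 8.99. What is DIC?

DIC = 2.35 mmol/kg

CA = [HCO3⁻] + 2[CO3²⁻] = (α₁ + 2α₂)·DIC
At pH 7.86: [H⁺]/K1 = 10^-1.92 = 0.012023, K2/[H⁺] = 10^-1.13 = 0.074131
α₁ = 1/(1 + 0.012023 + 0.074131) = 1/1.0862 = 0.9207; α₂ = α₁·K2/[H⁺] = 0.06825
α₁ + 2α₂ = 1.0572
DIC = CA / (α₁ + 2α₂) = 2.48 / 1.0572 = 2.35 mmol/kg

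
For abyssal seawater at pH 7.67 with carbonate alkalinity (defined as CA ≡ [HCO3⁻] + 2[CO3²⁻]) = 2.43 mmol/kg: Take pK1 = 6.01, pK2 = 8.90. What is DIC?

CA = [HCO3⁻] + 2[CO3²⁻] = (α₁ + 2α₂)·DIC
At pH 7.67: [H⁺]/K1 = 10^-1.66 = 0.021878, K2/[H⁺] = 10^-1.23 = 0.058884
α₁ = 1/(1 + 0.021878 + 0.058884) = 1/1.0808 = 0.9253; α₂ = α₁·K2/[H⁺] = 0.05448
α₁ + 2α₂ = 1.0342
DIC = CA / (α₁ + 2α₂) = 2.43 / 1.0342 = 2.35 mmol/kg

DIC = 2.35 mmol/kg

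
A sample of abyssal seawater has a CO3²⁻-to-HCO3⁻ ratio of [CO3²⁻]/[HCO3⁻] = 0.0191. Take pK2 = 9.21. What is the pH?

pH = 7.49

From K2 = [H⁺][CO3²⁻]/[HCO3⁻]:  pH = pK2 + log₁₀([CO3²⁻]/[HCO3⁻])
log₁₀(0.0191) = -1.719
pH = 9.21 + (-1.719) = 7.49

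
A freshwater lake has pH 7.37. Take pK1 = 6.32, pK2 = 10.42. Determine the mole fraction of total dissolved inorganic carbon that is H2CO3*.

α₀ = 0.0818

α₀ = 1 / (1 + K1/[H⁺] + K1K2/[H⁺]²) = 1 / (1 + 10^+1.05 + 10^-2.00)
   = 1 / (1 + 11.220 + 0.010000) = 1/12.230 = 0.08176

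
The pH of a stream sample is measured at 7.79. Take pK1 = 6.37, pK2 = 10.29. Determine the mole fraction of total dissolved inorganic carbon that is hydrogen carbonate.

α₁ = 1 / (1 + [H⁺]/K1 + K2/[H⁺]) = 1 / (1 + 10^-1.42 + 10^-2.50)
   = 1 / (1 + 0.038019 + 0.0031623) = 1/1.0412 = 0.9604

α₁ = 0.960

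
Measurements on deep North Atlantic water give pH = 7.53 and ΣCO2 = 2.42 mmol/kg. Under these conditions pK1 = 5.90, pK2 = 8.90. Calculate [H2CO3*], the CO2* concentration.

[CO2*] = 0.0532 mmol/kg

α₀ = 1 / (1 + K1/[H⁺] + K1K2/[H⁺]²) = 1 / (1 + 10^+1.63 + 10^+0.26)
   = 1 / (1 + 42.658 + 1.8197) = 1/45.478 = 0.02199
[CO2*] = α₀ × DIC = 0.02199 × 2.42 = 0.0532 mmol/kg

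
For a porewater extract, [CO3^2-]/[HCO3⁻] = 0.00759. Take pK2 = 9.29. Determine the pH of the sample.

pH = 7.17

From K2 = [H⁺][CO3^2-]/[HCO3⁻]:  pH = pK2 + log₁₀([CO3^2-]/[HCO3⁻])
log₁₀(0.00759) = -2.120
pH = 9.29 + (-2.120) = 7.17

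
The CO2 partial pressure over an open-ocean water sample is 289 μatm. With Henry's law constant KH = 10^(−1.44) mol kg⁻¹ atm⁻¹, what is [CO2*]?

[CO2*] = 10.5 μmol/kg

KH = 10^(−1.44) = 3.631×10^-2 mol kg⁻¹ atm⁻¹
[CO2*] = KH · pCO2 = 3.631×10^-2 × 289×10^-6 atm = 1.05×10^-5 mol/kg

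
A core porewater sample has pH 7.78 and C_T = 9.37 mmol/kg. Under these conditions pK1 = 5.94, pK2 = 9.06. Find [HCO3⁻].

α₁ = 1 / (1 + [H⁺]/K1 + K2/[H⁺]) = 1 / (1 + 10^-1.84 + 10^-1.28)
   = 1 / (1 + 0.014454 + 0.052481) = 1/1.0669 = 0.9373
[HCO3⁻] = α₁ × DIC = 0.9373 × 9.37 = 8.78 mmol/kg

[HCO3⁻] = 8.78 mmol/kg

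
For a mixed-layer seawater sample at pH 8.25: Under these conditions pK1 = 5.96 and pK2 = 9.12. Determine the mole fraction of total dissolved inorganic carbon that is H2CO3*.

α₀ = 0.00450

α₀ = 1 / (1 + K1/[H⁺] + K1K2/[H⁺]²) = 1 / (1 + 10^+2.29 + 10^+1.42)
   = 1 / (1 + 194.98 + 26.303) = 1/222.29 = 0.004499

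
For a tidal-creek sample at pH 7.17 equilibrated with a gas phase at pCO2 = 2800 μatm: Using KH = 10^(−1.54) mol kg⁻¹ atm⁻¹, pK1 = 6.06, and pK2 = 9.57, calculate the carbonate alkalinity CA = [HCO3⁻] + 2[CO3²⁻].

CA = 1.05 mmol/kg

[CO2*] = KH · pCO2 = 10^(−1.54) × 2800×10^-6 = 8.075×10^-5 mol/kg
α₀ = 1/(1 + K1/[H⁺] + K1K2/[H⁺]²) = 1/(1 + 10^+1.11 + 10^-1.29) = 0.07177
DIC = [CO2*]/α₀ = 8.075×10^-5 / 0.07177 = 1.125 mmol/kg
CA = (α₁ + 2α₂)·DIC = (0.9246 + 2×0.003681) × 1.125 = 1.05 mmol/kg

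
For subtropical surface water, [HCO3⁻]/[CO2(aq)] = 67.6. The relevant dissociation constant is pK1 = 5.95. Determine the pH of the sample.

From K1 = [H⁺][HCO3⁻]/[CO2(aq)]:  pH = pK1 + log₁₀([HCO3⁻]/[CO2(aq)])
log₁₀(67.6) = +1.830
pH = 5.95 + (+1.830) = 7.78

pH = 7.78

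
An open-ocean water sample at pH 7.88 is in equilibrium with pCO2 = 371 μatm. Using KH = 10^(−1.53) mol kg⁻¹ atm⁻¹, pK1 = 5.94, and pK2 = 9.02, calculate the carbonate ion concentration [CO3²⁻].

[CO2*] = KH · pCO2 = 10^(−1.53) × 371×10^-6 = 1.095×10^-5 mol/kg
α₀ = 1/(1 + K1/[H⁺] + K1K2/[H⁺]²) = 1/(1 + 10^+1.94 + 10^+0.80) = 0.01059
DIC = [CO2*]/α₀ = 1.095×10^-5 / 0.01059 = 1.034 mmol/kg
[CO3²⁻] = α₂·DIC; α₂ = 0.06683, so [CO3²⁻] = 0.06683 × 1.034 = 0.0691 mmol/kg

[CO3²⁻] = 0.0691 mmol/kg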